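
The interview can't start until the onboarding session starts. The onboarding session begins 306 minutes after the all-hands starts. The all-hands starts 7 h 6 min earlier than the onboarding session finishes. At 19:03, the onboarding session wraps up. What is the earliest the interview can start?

17:03

The all-hands starts at 19:03 − 426 min = 11:57.
The onboarding session starts at 11:57 + 306 min = 17:03.
The interview is bounded by the onboarding session, so the earliest it can start is 17:03.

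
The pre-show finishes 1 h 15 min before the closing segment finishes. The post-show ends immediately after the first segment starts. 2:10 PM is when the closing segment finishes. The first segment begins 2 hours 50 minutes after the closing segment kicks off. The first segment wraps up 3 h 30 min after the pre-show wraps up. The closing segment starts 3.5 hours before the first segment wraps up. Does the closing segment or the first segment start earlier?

the closing segment

The pre-show ends at 2:10 PM − 75 min = 12:55 PM.
The first segment ends at 12:55 PM + 210 min = 4:25 PM.
The closing segment starts at 4:25 PM − 210 min = 12:55 PM.
The first segment starts at 12:55 PM + 170 min = 3:45 PM.
The closing segment starts at 12:55 PM and the first segment starts at 3:45 PM, so the closing segment is first.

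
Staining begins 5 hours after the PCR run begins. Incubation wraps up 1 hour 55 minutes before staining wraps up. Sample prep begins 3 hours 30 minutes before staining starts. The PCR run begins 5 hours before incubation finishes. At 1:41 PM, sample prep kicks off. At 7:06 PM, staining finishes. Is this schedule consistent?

Yes

Incubation ends at 7:06 PM − 115 min = 5:11 PM.
The PCR run starts at 5:11 PM − 300 min = 12:11 PM.
Staining starts at 12:11 PM + 300 min = 5:11 PM.
Sample prep starts at 5:11 PM − 210 min = 1:41 PM.
That matches the stated 1:41 PM, so the schedule is consistent.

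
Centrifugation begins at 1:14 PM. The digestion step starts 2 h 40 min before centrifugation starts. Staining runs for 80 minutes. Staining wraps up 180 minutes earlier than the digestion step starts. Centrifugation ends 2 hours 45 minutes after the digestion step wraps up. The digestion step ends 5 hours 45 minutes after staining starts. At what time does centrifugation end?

2:44 PM

The digestion step starts at 1:14 PM − 160 min = 10:34 AM.
Staining ends at 10:34 AM − 180 min = 7:34 AM.
Staining starts at 7:34 AM − 80 min = 6:14 AM.
The digestion step ends at 6:14 AM + 345 min = 11:59 AM.
Centrifugation ends at 11:59 AM + 165 min = 2:44 PM.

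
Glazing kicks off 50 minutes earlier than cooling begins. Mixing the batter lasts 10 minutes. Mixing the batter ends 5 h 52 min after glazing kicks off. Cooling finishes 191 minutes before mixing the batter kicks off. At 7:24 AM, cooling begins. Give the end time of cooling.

9:05 AM

Glazing starts at 7:24 AM − 50 min = 6:34 AM.
Mixing the batter ends at 6:34 AM + 352 min = 12:26 PM.
Mixing the batter starts at 12:26 PM − 10 min = 12:16 PM.
Cooling ends at 12:16 PM − 191 min = 9:05 AM.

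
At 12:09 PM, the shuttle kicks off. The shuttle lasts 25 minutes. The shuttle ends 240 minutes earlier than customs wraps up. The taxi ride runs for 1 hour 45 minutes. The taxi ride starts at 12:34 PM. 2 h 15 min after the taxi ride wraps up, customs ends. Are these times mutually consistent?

The taxi ride ends at 12:34 PM + 105 min = 2:19 PM.
Customs ends at 2:19 PM + 135 min = 4:34 PM.
The shuttle ends at 4:34 PM − 240 min = 12:34 PM.
The shuttle starts at 12:34 PM − 25 min = 12:09 PM.
That matches the stated 12:09 PM, so the schedule is consistent.

Yes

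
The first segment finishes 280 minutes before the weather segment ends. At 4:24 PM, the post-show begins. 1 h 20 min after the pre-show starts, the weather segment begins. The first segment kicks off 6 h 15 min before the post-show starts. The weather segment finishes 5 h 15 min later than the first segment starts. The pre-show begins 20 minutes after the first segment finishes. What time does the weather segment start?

The first segment starts at 4:24 PM − 375 min = 10:09 AM.
The weather segment ends at 10:09 AM + 315 min = 3:24 PM.
The first segment ends at 3:24 PM − 280 min = 10:44 AM.
The pre-show starts at 10:44 AM + 20 min = 11:04 AM.
The weather segment starts at 11:04 AM + 80 min = 12:24 PM.

12:24 PM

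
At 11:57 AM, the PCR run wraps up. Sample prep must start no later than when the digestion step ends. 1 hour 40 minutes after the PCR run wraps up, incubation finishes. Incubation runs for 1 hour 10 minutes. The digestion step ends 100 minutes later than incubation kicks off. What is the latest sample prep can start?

Incubation ends at 11:57 AM + 100 min = 1:37 PM.
Incubation starts at 1:37 PM − 70 min = 12:27 PM.
The digestion step ends at 12:27 PM + 100 min = 2:07 PM.
Sample prep is bounded by the digestion step, so the latest it can start is 2:07 PM.

2:07 PM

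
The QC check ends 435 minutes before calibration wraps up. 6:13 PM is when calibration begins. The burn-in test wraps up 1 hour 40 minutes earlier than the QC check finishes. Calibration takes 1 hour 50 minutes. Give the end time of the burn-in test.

11:08 AM

Calibration ends at 6:13 PM + 110 min = 8:03 PM.
The QC check ends at 8:03 PM − 435 min = 12:48 PM.
The burn-in test ends at 12:48 PM − 100 min = 11:08 AM.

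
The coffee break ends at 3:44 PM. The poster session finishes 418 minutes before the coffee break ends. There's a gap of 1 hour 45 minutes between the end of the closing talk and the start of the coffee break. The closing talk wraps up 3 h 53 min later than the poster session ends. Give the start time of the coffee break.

2:24 PM

The poster session ends at 3:44 PM − 418 min = 8:46 AM.
The closing talk ends at 8:46 AM + 233 min = 12:39 PM.
The coffee break starts at 12:39 PM + 105 min = 2:24 PM.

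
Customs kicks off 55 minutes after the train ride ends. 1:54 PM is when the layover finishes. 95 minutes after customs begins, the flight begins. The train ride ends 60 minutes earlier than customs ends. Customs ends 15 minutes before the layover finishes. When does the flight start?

3:09 PM

Customs ends at 1:54 PM − 15 min = 1:39 PM.
The train ride ends at 1:39 PM − 60 min = 12:39 PM.
Customs starts at 12:39 PM + 55 min = 1:34 PM.
The flight starts at 1:34 PM + 95 min = 3:09 PM.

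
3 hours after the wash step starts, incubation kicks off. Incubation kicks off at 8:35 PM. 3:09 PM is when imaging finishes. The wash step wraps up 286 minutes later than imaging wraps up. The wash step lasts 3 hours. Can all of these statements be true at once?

The wash step ends at 3:09 PM + 286 min = 7:55 PM.
The wash step starts at 7:55 PM − 180 min = 4:55 PM.
Incubation starts at 4:55 PM + 180 min = 7:55 PM.
But incubation is also said to start at 8:35 PM — a 40-minute conflict.

No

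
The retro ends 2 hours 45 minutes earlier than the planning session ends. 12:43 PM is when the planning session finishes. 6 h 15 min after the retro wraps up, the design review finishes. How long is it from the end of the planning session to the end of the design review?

The retro ends at 12:43 PM − 165 min = 9:58 AM.
The design review ends at 9:58 AM + 375 min = 4:13 PM.
From 12:43 PM to 4:13 PM is 210 minutes.

210 minutes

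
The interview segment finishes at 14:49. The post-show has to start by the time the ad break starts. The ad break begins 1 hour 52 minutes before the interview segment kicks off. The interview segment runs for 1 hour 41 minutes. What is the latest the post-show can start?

The interview segment starts at 14:49 − 101 min = 13:08.
The ad break starts at 13:08 − 112 min = 11:16.
The post-show is bounded by the ad break, so the latest it can start is 11:16.

11:16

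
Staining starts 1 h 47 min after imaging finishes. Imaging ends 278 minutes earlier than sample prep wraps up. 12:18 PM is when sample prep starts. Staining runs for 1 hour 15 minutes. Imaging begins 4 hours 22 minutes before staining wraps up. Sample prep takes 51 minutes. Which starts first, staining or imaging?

Sample prep ends at 12:18 PM + 51 min = 1:09 PM.
Imaging ends at 1:09 PM − 278 min = 8:31 AM.
Staining starts at 8:31 AM + 107 min = 10:18 AM.
Staining ends at 10:18 AM + 75 min = 11:33 AM.
Imaging starts at 11:33 AM − 262 min = 7:11 AM.
Staining starts at 10:18 AM and imaging starts at 7:11 AM, so imaging is first.

imaging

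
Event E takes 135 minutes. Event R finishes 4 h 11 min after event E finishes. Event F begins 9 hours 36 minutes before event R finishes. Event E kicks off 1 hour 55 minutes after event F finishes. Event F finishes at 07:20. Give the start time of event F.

06:05

Event E starts at 07:20 + 115 min = 09:15.
Event E ends at 09:15 + 135 min = 11:30.
Event R ends at 11:30 + 251 min = 15:41.
Event F starts at 15:41 − 576 min = 06:05.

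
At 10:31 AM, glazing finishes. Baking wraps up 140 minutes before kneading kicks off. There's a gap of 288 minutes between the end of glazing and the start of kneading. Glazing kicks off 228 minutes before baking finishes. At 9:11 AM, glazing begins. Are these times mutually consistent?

Kneading starts at 10:31 AM + 288 min = 3:19 PM.
Baking ends at 3:19 PM − 140 min = 12:59 PM.
Glazing starts at 12:59 PM − 228 min = 9:11 AM.
That matches the stated 9:11 AM, so the schedule is consistent.

Yes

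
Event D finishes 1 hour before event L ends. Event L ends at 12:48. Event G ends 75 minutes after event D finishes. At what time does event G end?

13:03

Event D ends at 12:48 − 60 min = 11:48.
Event G ends at 11:48 + 75 min = 13:03.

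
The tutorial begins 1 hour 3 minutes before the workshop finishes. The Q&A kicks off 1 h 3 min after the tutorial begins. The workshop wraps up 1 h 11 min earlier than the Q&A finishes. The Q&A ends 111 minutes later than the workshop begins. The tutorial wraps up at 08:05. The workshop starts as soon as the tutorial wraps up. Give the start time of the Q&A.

The workshop starts at 08:05.
The Q&A ends at 08:05 + 111 min = 09:56.
The workshop ends at 09:56 − 71 min = 08:45.
The tutorial starts at 08:45 − 63 min = 07:42.
The Q&A starts at 07:42 + 63 min = 08:45.

08:45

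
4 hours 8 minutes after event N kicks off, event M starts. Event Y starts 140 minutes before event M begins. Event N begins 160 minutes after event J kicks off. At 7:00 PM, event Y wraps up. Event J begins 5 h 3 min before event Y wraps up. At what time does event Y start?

Event J starts at 7:00 PM − 303 min = 1:57 PM.
Event N starts at 1:57 PM + 160 min = 4:37 PM.
Event M starts at 4:37 PM + 248 min = 8:45 PM.
Event Y starts at 8:45 PM − 140 min = 6:25 PM.

6:25 PM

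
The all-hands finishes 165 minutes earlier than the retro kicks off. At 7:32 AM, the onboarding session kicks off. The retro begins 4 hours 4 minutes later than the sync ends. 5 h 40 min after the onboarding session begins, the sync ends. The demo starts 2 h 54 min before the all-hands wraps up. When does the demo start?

11:37 AM

The sync ends at 7:32 AM + 340 min = 1:12 PM.
The retro starts at 1:12 PM + 244 min = 5:16 PM.
The all-hands ends at 5:16 PM − 165 min = 2:31 PM.
The demo starts at 2:31 PM − 174 min = 11:37 AM.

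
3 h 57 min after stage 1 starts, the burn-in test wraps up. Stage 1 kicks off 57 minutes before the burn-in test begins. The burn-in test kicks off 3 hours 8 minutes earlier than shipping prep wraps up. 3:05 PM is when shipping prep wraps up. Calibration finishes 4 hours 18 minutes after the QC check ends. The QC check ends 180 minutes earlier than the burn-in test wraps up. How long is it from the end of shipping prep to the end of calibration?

70 minutes

The burn-in test starts at 3:05 PM − 188 min = 11:57 AM.
Stage 1 starts at 11:57 AM − 57 min = 11:00 AM.
The burn-in test ends at 11:00 AM + 237 min = 2:57 PM.
The QC check ends at 2:57 PM − 180 min = 11:57 AM.
Calibration ends at 11:57 AM + 258 min = 4:15 PM.
From 3:05 PM to 4:15 PM is 70 minutes.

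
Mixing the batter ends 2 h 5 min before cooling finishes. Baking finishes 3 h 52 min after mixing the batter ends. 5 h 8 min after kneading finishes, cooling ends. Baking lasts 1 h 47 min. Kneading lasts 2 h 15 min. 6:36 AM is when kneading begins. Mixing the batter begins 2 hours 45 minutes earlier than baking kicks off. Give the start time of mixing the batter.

11:14 AM

Kneading ends at 6:36 AM + 135 min = 8:51 AM.
Cooling ends at 8:51 AM + 308 min = 1:59 PM.
Mixing the batter ends at 1:59 PM − 125 min = 11:54 AM.
Baking ends at 11:54 AM + 232 min = 3:46 PM.
Baking starts at 3:46 PM − 107 min = 1:59 PM.
Mixing the batter starts at 1:59 PM − 165 min = 11:14 AM.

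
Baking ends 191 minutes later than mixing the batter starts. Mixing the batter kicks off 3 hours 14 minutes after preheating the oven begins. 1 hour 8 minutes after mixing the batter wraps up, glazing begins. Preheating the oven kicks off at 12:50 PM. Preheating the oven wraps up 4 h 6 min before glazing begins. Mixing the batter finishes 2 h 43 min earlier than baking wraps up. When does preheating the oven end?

1:34 PM

Mixing the batter starts at 12:50 PM + 194 min = 4:04 PM.
Baking ends at 4:04 PM + 191 min = 7:15 PM.
Mixing the batter ends at 7:15 PM − 163 min = 4:32 PM.
Glazing starts at 4:32 PM + 68 min = 5:40 PM.
Preheating the oven ends at 5:40 PM − 246 min = 1:34 PM.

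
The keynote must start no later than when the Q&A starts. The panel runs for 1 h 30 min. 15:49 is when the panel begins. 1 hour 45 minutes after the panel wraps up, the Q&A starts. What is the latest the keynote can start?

The panel ends at 15:49 + 90 min = 17:19.
The Q&A starts at 17:19 + 105 min = 19:04.
The keynote is bounded by the Q&A, so the latest it can start is 19:04.

19:04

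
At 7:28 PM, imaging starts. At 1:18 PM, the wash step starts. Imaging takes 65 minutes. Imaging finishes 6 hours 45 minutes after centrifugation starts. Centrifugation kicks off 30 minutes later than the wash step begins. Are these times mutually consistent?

Yes

Centrifugation starts at 1:18 PM + 30 min = 1:48 PM.
Imaging ends at 1:48 PM + 405 min = 8:33 PM.
Imaging starts at 8:33 PM − 65 min = 7:28 PM.
That matches the stated 7:28 PM, so the schedule is consistent.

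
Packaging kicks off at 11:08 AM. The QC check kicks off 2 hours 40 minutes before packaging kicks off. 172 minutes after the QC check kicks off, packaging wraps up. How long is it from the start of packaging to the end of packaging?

12 minutes

The QC check starts at 11:08 AM − 160 min = 8:28 AM.
Packaging ends at 8:28 AM + 172 min = 11:20 AM.
From 11:08 AM to 11:20 AM is 12 minutes.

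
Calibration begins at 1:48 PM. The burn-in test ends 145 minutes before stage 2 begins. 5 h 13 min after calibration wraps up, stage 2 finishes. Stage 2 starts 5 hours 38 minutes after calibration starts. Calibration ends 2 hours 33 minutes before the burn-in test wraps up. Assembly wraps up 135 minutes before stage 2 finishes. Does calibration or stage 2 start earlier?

Stage 2 starts at 1:48 PM + 338 min = 7:26 PM.
Calibration starts at 1:48 PM and stage 2 starts at 7:26 PM, so calibration is first.

calibration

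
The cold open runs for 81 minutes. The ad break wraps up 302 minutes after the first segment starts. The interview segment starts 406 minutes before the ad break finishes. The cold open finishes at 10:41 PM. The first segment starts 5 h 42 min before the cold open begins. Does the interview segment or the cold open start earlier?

the interview segment

The cold open starts at 10:41 PM − 81 min = 9:20 PM.
The first segment starts at 9:20 PM − 342 min = 3:38 PM.
The ad break ends at 3:38 PM + 302 min = 8:40 PM.
The interview segment starts at 8:40 PM − 406 min = 1:54 PM.
The interview segment starts at 1:54 PM and the cold open starts at 9:20 PM, so the interview segment is first.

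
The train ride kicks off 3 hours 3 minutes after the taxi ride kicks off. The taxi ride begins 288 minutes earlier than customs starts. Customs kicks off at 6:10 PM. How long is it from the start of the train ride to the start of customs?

The taxi ride starts at 6:10 PM − 288 min = 1:22 PM.
The train ride starts at 1:22 PM + 183 min = 4:25 PM.
From 4:25 PM to 6:10 PM is 1 hour 45 minutes.

1 hour 45 minutes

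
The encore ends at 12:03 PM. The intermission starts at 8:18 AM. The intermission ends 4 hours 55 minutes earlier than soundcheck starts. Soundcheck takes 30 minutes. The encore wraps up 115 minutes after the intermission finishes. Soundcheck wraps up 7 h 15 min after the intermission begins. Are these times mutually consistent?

Soundcheck ends at 8:18 AM + 435 min = 3:33 PM.
Soundcheck starts at 3:33 PM − 30 min = 3:03 PM.
The intermission ends at 3:03 PM − 295 min = 10:08 AM.
The encore ends at 10:08 AM + 115 min = 12:03 PM.
That matches the stated 12:03 PM, so the schedule is consistent.

Yes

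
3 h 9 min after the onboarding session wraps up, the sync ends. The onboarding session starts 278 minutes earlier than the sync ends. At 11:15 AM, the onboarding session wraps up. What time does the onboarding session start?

The sync ends at 11:15 AM + 189 min = 2:24 PM.
The onboarding session starts at 2:24 PM − 278 min = 9:46 AM.

9:46 AM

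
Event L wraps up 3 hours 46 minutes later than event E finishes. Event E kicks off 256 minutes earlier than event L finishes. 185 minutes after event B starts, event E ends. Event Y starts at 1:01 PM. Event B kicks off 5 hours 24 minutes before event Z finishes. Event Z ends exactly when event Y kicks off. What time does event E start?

Event Z ends at 1:01 PM.
Event B starts at 1:01 PM − 324 min = 7:37 AM.
Event E ends at 7:37 AM + 185 min = 10:42 AM.
Event L ends at 10:42 AM + 226 min = 2:28 PM.
Event E starts at 2:28 PM − 256 min = 10:12 AM.

10:12 AM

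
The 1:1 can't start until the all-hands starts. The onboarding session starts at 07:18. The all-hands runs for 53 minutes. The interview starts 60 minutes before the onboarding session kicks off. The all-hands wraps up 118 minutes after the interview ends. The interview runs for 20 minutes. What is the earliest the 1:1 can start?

07:43

The interview starts at 07:18 − 60 min = 06:18.
The interview ends at 06:18 + 20 min = 06:38.
The all-hands ends at 06:38 + 118 min = 08:36.
The all-hands starts at 08:36 − 53 min = 07:43.
The 1:1 is bounded by the all-hands, so the earliest it can start is 07:43.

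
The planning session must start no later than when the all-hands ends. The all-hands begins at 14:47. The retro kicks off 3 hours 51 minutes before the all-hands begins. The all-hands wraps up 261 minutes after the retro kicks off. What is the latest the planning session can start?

The retro starts at 14:47 − 231 min = 10:56.
The all-hands ends at 10:56 + 261 min = 15:17.
The planning session is bounded by the all-hands, so the latest it can start is 15:17.

15:17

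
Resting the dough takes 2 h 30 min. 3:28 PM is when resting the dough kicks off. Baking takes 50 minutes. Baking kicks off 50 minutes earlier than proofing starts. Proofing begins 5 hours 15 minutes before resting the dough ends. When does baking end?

12:43 PM

Resting the dough ends at 3:28 PM + 150 min = 5:58 PM.
Proofing starts at 5:58 PM − 315 min = 12:43 PM.
Baking starts at 12:43 PM − 50 min = 11:53 AM.
Baking ends at 11:53 AM + 50 min = 12:43 PM.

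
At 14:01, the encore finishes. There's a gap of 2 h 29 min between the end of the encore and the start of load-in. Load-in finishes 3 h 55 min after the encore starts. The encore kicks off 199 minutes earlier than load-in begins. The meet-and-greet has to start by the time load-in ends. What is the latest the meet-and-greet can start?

Load-in starts at 14:01 + 149 min = 16:30.
The encore starts at 16:30 − 199 min = 13:11.
Load-in ends at 13:11 + 235 min = 17:06.
The meet-and-greet is bounded by load-in, so the latest it can start is 17:06.

17:06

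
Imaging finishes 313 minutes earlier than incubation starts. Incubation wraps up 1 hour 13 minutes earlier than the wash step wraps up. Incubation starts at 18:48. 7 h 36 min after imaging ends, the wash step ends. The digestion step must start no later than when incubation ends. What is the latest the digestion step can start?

19:58

Imaging ends at 18:48 − 313 min = 13:35.
The wash step ends at 13:35 + 456 min = 21:11.
Incubation ends at 21:11 − 73 min = 19:58.
The digestion step is bounded by incubation, so the latest it can start is 19:58.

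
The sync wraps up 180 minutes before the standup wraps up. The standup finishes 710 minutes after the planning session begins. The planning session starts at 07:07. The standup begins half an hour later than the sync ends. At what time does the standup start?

The standup ends at 07:07 + 710 min = 18:57.
The sync ends at 18:57 − 180 min = 15:57.
The standup starts at 15:57 + 30 min = 16:27.

16:27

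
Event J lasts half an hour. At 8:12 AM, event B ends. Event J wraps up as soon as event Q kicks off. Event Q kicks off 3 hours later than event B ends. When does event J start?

10:42 AM

Event Q starts at 8:12 AM + 180 min = 11:12 AM.
So event J ends at 11:12 AM.
Event J starts at 11:12 AM − 30 min = 10:42 AM.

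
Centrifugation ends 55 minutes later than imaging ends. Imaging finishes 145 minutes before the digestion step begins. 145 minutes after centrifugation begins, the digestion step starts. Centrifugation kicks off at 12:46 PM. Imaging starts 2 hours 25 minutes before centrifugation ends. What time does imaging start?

11:16 AM

The digestion step starts at 12:46 PM + 145 min = 3:11 PM.
Imaging ends at 3:11 PM − 145 min = 12:46 PM.
Centrifugation ends at 12:46 PM + 55 min = 1:41 PM.
Imaging starts at 1:41 PM − 145 min = 11:16 AM.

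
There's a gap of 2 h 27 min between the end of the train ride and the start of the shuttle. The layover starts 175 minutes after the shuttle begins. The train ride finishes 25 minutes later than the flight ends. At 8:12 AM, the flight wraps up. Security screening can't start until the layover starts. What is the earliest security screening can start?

The train ride ends at 8:12 AM + 25 min = 8:37 AM.
The shuttle starts at 8:37 AM + 147 min = 11:04 AM.
The layover starts at 11:04 AM + 175 min = 1:59 PM.
Security screening is bounded by the layover, so the earliest it can start is 1:59 PM.

1:59 PM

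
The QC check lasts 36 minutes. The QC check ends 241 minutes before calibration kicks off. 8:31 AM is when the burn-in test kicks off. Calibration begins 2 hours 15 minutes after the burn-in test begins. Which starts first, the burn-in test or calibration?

Calibration starts at 8:31 AM + 135 min = 10:46 AM.
The burn-in test starts at 8:31 AM and calibration starts at 10:46 AM, so the burn-in test is first.

the burn-in test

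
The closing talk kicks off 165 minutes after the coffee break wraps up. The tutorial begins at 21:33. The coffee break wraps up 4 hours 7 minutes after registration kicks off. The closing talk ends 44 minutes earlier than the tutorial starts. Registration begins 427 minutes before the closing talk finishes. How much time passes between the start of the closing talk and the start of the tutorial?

The closing talk ends at 21:33 − 44 min = 20:49.
Registration starts at 20:49 − 427 min = 13:42.
The coffee break ends at 13:42 + 247 min = 17:49.
The closing talk starts at 17:49 + 165 min = 20:34.
From 20:34 to 21:33 is 59 minutes.

59 minutes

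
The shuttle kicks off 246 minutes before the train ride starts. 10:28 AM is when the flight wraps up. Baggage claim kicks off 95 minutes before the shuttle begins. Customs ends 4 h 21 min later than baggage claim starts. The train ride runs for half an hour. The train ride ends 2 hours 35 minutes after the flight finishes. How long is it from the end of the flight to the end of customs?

The train ride ends at 10:28 AM + 155 min = 1:03 PM.
The train ride starts at 1:03 PM − 30 min = 12:33 PM.
The shuttle starts at 12:33 PM − 246 min = 8:27 AM.
Baggage claim starts at 8:27 AM − 95 min = 6:52 AM.
Customs ends at 6:52 AM + 261 min = 11:13 AM.
From 10:28 AM to 11:13 AM is 45 minutes.

45 minutes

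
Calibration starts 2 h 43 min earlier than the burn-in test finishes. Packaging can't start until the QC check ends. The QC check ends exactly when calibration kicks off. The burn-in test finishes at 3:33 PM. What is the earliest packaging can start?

12:50 PM

Calibration starts at 3:33 PM − 163 min = 12:50 PM.
So the QC check ends at 12:50 PM.
Packaging is bounded by the QC check, so the earliest it can start is 12:50 PM.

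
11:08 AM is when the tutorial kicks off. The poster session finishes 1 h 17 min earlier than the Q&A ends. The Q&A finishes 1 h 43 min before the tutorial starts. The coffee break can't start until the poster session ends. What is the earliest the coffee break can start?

8:08 AM

The Q&A ends at 11:08 AM − 103 min = 9:25 AM.
The poster session ends at 9:25 AM − 77 min = 8:08 AM.
The coffee break is bounded by the poster session, so the earliest it can start is 8:08 AM.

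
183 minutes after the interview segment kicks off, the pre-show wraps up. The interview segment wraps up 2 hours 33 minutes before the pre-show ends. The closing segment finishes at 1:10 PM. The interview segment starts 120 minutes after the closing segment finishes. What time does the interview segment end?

The interview segment starts at 1:10 PM + 120 min = 3:10 PM.
The pre-show ends at 3:10 PM + 183 min = 6:13 PM.
The interview segment ends at 6:13 PM − 153 min = 3:40 PM.

3:40 PM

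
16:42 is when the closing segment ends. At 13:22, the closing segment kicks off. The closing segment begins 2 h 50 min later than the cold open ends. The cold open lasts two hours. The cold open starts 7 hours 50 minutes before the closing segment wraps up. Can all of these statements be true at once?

The cold open starts at 16:42 − 470 min = 08:52.
The cold open ends at 08:52 + 120 min = 10:52.
The closing segment starts at 10:52 + 170 min = 13:42.
But the closing segment is also said to start at 13:22 — a 20-minute conflict.

No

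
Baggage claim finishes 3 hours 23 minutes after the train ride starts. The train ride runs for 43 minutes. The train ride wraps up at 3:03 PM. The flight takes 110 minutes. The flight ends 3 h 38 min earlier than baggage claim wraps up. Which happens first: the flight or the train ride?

The train ride starts at 3:03 PM − 43 min = 2:20 PM.
Baggage claim ends at 2:20 PM + 203 min = 5:43 PM.
The flight ends at 5:43 PM − 218 min = 2:05 PM.
The flight starts at 2:05 PM − 110 min = 12:15 PM.
The flight starts at 12:15 PM and the train ride starts at 2:20 PM, so the flight is first.

the flight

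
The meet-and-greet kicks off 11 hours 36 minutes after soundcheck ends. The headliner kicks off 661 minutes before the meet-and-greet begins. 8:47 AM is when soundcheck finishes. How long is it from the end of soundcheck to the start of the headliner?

35 minutes

The meet-and-greet starts at 8:47 AM + 696 min = 8:23 PM.
The headliner starts at 8:23 PM − 661 min = 9:22 AM.
From 8:47 AM to 9:22 AM is 35 minutes.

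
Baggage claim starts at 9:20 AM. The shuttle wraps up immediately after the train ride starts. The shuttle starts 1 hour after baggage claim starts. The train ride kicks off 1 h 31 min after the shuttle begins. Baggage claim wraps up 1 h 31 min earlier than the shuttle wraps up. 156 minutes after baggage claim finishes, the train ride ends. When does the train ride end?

The shuttle starts at 9:20 AM + 60 min = 10:20 AM.
The train ride starts at 10:20 AM + 91 min = 11:51 AM.
So the shuttle ends at 11:51 AM.
Baggage claim ends at 11:51 AM − 91 min = 10:20 AM.
The train ride ends at 10:20 AM + 156 min = 12:56 PM.

12:56 PM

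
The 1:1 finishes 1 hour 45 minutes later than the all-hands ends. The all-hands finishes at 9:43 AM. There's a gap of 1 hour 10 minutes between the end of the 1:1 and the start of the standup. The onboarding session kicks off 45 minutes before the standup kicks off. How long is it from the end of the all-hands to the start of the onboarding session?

The 1:1 ends at 9:43 AM + 105 min = 11:28 AM.
The standup starts at 11:28 AM + 70 min = 12:38 PM.
The onboarding session starts at 12:38 PM − 45 min = 11:53 AM.
From 9:43 AM to 11:53 AM is 2 hours 10 minutes.

2 hours 10 minutes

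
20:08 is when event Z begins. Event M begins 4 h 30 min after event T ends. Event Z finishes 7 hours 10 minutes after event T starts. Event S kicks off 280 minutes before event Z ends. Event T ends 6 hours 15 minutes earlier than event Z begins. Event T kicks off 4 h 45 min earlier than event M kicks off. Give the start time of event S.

Event T ends at 20:08 − 375 min = 13:53.
Event M starts at 13:53 + 270 min = 18:23.
Event T starts at 18:23 − 285 min = 13:38.
Event Z ends at 13:38 + 430 min = 20:48.
Event S starts at 20:48 − 280 min = 16:08.

16:08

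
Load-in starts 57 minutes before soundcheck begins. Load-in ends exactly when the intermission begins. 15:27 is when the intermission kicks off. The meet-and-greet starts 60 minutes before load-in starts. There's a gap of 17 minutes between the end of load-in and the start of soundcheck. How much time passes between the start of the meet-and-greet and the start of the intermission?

1 hour 40 minutes

Load-in ends at 15:27.
Soundcheck starts at 15:27 + 17 min = 15:44.
Load-in starts at 15:44 − 57 min = 14:47.
The meet-and-greet starts at 14:47 − 60 min = 13:47.
From 13:47 to 15:27 is 1 hour 40 minutes.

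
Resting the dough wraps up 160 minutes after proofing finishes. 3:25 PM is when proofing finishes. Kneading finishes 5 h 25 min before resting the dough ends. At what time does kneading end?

Resting the dough ends at 3:25 PM + 160 min = 6:05 PM.
Kneading ends at 6:05 PM − 325 min = 12:40 PM.

12:40 PM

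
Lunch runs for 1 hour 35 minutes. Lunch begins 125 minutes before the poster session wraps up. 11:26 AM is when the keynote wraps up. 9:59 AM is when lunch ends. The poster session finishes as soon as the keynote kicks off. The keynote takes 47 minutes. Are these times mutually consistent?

No

The keynote starts at 11:26 AM − 47 min = 10:39 AM.
So the poster session ends at 10:39 AM.
Lunch starts at 10:39 AM − 125 min = 8:34 AM.
Lunch ends at 8:34 AM + 95 min = 10:09 AM.
But lunch is also said to end at 9:59 AM — a 10-minute conflict.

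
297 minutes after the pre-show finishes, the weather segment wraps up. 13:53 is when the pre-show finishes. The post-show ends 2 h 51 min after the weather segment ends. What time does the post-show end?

21:41

The weather segment ends at 13:53 + 297 min = 18:50.
The post-show ends at 18:50 + 171 min = 21:41.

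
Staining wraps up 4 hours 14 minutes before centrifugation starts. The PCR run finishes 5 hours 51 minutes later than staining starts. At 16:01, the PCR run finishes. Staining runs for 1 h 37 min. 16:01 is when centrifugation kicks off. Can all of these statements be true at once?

Yes

Staining ends at 16:01 − 254 min = 11:47.
Staining starts at 11:47 − 97 min = 10:10.
The PCR run ends at 10:10 + 351 min = 16:01.
That matches the stated 16:01, so the schedule is consistent.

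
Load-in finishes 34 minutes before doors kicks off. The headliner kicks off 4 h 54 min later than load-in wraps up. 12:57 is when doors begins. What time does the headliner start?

Load-in ends at 12:57 − 34 min = 12:23.
The headliner starts at 12:23 + 294 min = 17:17.

17:17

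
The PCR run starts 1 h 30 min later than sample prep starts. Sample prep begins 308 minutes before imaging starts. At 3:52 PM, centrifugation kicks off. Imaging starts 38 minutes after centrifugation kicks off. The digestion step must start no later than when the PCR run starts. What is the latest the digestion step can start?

Imaging starts at 3:52 PM + 38 min = 4:30 PM.
Sample prep starts at 4:30 PM − 308 min = 11:22 AM.
The PCR run starts at 11:22 AM + 90 min = 12:52 PM.
The digestion step is bounded by the PCR run, so the latest it can start is 12:52 PM.

12:52 PM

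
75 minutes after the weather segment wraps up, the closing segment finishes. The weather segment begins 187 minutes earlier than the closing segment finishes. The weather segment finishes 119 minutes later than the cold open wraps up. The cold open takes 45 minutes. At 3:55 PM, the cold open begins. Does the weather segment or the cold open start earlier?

The cold open ends at 3:55 PM + 45 min = 4:40 PM.
The weather segment ends at 4:40 PM + 119 min = 6:39 PM.
The closing segment ends at 6:39 PM + 75 min = 7:54 PM.
The weather segment starts at 7:54 PM − 187 min = 4:47 PM.
The weather segment starts at 4:47 PM and the cold open starts at 3:55 PM, so the cold open is first.

the cold open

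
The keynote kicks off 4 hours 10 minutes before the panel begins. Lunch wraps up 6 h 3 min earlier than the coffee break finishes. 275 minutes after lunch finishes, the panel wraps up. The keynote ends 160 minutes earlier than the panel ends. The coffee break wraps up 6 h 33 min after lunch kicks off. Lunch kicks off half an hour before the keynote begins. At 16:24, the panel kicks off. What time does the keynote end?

14:09

The keynote starts at 16:24 − 250 min = 12:14.
Lunch starts at 12:14 − 30 min = 11:44.
The coffee break ends at 11:44 + 393 min = 18:17.
Lunch ends at 18:17 − 363 min = 12:14.
The panel ends at 12:14 + 275 min = 16:49.
The keynote ends at 16:49 − 160 min = 14:09.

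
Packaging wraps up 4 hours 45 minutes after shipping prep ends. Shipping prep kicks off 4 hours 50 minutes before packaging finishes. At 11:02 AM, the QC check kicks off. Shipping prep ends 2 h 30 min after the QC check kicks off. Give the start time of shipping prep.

Shipping prep ends at 11:02 AM + 150 min = 1:32 PM.
Packaging ends at 1:32 PM + 285 min = 6:17 PM.
Shipping prep starts at 6:17 PM − 290 min = 1:27 PM.

1:27 PM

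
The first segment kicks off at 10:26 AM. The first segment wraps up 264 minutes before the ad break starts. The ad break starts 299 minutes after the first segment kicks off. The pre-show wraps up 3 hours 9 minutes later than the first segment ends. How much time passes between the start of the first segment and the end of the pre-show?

3 hours 44 minutes

The ad break starts at 10:26 AM + 299 min = 3:25 PM.
The first segment ends at 3:25 PM − 264 min = 11:01 AM.
The pre-show ends at 11:01 AM + 189 min = 2:10 PM.
From 10:26 AM to 2:10 PM is 3 hours 44 minutes.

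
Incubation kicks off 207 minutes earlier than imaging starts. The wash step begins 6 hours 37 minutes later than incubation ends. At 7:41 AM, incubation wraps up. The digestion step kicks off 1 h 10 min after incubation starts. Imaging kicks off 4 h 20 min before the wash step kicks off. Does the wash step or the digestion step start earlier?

The wash step starts at 7:41 AM + 397 min = 2:18 PM.
Imaging starts at 2:18 PM − 260 min = 9:58 AM.
Incubation starts at 9:58 AM − 207 min = 6:31 AM.
The digestion step starts at 6:31 AM + 70 min = 7:41 AM.
The wash step starts at 2:18 PM and the digestion step starts at 7:41 AM, so the digestion step is first.

the digestion step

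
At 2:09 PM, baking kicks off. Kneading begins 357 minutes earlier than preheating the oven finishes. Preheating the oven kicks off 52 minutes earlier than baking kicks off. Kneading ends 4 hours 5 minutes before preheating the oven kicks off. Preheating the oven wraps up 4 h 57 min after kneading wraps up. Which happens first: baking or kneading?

Preheating the oven starts at 2:09 PM − 52 min = 1:17 PM.
Kneading ends at 1:17 PM − 245 min = 9:12 AM.
Preheating the oven ends at 9:12 AM + 297 min = 2:09 PM.
Kneading starts at 2:09 PM − 357 min = 8:12 AM.
Baking starts at 2:09 PM and kneading starts at 8:12 AM, so kneading is first.

kneading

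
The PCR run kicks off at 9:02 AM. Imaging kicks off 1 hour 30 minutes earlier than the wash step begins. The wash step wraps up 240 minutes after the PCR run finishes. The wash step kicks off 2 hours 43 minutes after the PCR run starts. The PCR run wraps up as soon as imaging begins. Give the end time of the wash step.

The wash step starts at 9:02 AM + 163 min = 11:45 AM.
Imaging starts at 11:45 AM − 90 min = 10:15 AM.
So the PCR run ends at 10:15 AM.
The wash step ends at 10:15 AM + 240 min = 2:15 PM.

2:15 PM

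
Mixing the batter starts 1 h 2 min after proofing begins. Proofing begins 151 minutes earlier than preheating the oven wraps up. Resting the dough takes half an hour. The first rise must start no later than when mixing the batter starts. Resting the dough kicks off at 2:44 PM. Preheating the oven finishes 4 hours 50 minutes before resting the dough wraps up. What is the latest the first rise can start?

Resting the dough ends at 2:44 PM + 30 min = 3:14 PM.
Preheating the oven ends at 3:14 PM − 290 min = 10:24 AM.
Proofing starts at 10:24 AM − 151 min = 7:53 AM.
Mixing the batter starts at 7:53 AM + 62 min = 8:55 AM.
The first rise is bounded by mixing the batter, so the latest it can start is 8:55 AM.

8:55 AM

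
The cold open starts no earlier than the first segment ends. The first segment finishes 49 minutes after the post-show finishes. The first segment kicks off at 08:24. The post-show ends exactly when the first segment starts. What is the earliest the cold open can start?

The post-show ends at 08:24.
The first segment ends at 08:24 + 49 min = 09:13.
The cold open is bounded by the first segment, so the earliest it can start is 09:13.

09:13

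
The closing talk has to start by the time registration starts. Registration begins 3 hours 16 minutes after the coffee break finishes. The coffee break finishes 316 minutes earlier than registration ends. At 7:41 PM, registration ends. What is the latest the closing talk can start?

5:41 PM

The coffee break ends at 7:41 PM − 316 min = 2:25 PM.
Registration starts at 2:25 PM + 196 min = 5:41 PM.
The closing talk is bounded by registration, so the latest it can start is 5:41 PM.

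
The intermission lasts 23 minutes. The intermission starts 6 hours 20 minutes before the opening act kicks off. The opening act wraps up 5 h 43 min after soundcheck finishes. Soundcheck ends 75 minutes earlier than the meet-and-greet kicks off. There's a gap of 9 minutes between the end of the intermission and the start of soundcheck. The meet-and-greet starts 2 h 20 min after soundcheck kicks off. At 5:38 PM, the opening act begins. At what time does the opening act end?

6:38 PM

The intermission starts at 5:38 PM − 380 min = 11:18 AM.
The intermission ends at 11:18 AM + 23 min = 11:41 AM.
Soundcheck starts at 11:41 AM + 9 min = 11:50 AM.
The meet-and-greet starts at 11:50 AM + 140 min = 2:10 PM.
Soundcheck ends at 2:10 PM − 75 min = 12:55 PM.
The opening act ends at 12:55 PM + 343 min = 6:38 PM.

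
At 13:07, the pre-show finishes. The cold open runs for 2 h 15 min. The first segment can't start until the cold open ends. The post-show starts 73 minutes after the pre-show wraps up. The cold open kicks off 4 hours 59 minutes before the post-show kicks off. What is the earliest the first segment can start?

The post-show starts at 13:07 + 73 min = 14:20.
The cold open starts at 14:20 − 299 min = 09:21.
The cold open ends at 09:21 + 135 min = 11:36.
The first segment is bounded by the cold open, so the earliest it can start is 11:36.

11:36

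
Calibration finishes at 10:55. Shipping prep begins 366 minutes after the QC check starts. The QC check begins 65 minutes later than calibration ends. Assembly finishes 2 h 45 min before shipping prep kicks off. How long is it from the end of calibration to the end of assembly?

The QC check starts at 10:55 + 65 min = 12:00.
Shipping prep starts at 12:00 + 366 min = 18:06.
Assembly ends at 18:06 − 165 min = 15:21.
From 10:55 to 15:21 is 4 hours 26 minutes.

4 hours 26 minutes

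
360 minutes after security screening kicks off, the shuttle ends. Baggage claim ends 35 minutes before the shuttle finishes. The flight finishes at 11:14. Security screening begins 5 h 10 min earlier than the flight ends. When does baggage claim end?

11:29

Security screening starts at 11:14 − 310 min = 06:04.
The shuttle ends at 06:04 + 360 min = 12:04.
Baggage claim ends at 12:04 − 35 min = 11:29.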